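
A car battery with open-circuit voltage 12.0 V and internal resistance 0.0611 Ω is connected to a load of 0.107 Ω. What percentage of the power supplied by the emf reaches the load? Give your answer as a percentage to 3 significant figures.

63.7 %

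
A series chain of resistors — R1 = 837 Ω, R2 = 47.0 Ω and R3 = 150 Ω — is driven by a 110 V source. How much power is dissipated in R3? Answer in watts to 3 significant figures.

1.70 W

In a series string the same current flows through every resistor — find that current, then P = I²R for the one we want.
R_total = 837 + 47.0 + 150 = 1034 Ω
I = V / R_total = 110 / 1034 = 0.1064 A
P_R3 = I² × R3 = (0.1064)² × 150 = 1.698 W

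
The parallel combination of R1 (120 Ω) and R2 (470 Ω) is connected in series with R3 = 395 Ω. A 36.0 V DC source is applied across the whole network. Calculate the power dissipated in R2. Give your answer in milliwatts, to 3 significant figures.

Collapse the R1‖R2 pair into one equivalent R_p; then R_p and R3 form a series string.
R_p = (120×470)/(120+470) = 95.59 Ω
R_total = R_p + 395 = 95.59 + 395 = 490.6 Ω
I = V / R_total = 36.0 / 490.6 = 0.07338 A
Voltage across the parallel pair: V_p = I × R_p = 0.07338 × 95.59 = 7.015 V
R2 has V_p across it, so P = V_p²/R2.
P_R2 = (7.015)² / 470 = 0.1047 W

105 mW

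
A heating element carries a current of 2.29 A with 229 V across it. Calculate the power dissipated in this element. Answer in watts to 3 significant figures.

V and I are known directly — P = V I, no intermediate step needed.
P = 229 V × 2.290 A = 524.4 W

524 W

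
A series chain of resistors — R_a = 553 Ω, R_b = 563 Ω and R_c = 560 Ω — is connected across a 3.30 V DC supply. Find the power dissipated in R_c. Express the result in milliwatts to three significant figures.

2.17 mW

In a series string the same current flows through every resistor — find that current, then P = I²R for the one we want.
R_total = 553 + 563 + 560 = 1676 Ω
I = V / R_total = 3.30 / 1676 = 0.001969 A
P_R_c = I² × R_c = (0.001969)² × 560 = 0.002171 W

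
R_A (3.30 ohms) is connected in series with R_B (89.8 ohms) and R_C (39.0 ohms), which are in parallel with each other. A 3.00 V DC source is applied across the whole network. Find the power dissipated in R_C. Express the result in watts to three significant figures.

Replace R_B and R_C with their parallel equivalent so the circuit becomes R_A in series with R_p.
R_p = (89.8×39.0)/(89.8+39.0) = 27.19 Ω
R_total = 3.30 + 27.19 = 30.49 Ω
I = V / R_total = 3.00 / 30.49 = 0.09839 A
Voltage across the parallel pair: V_p = I × R_p = 0.09839 × 27.19 = 2.675 V
R_C sees V_p directly, so P = V_p² / R_C.
P_R_C = (2.675)² / 39.0 = 0.1835 W

0.184 W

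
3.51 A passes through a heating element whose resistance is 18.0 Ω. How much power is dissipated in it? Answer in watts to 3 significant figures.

222 W

Knowing I and R, the power is just I²R — no need to find V first.
P = (3.510 A)² × 18.0 Ω = 221.8 W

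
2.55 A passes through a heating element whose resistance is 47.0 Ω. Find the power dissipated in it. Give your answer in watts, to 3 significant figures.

306 W

Current and resistance are given, so P = I²R is the direct form.
P = (2.550 A)² × 47.0 Ω = 305.6 W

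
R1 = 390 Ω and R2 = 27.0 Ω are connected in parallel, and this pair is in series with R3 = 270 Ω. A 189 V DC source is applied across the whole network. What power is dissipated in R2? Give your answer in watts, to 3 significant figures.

Reduce the parallel combination to a single R_p; the circuit then becomes R_p in series with the remaining resistor.
R_p = (390×27.0)/(390+27.0) = 25.25 Ω
R_total = R_p + 270 = 25.25 + 270 = 295.3 Ω
I = V / R_total = 189 / 295.3 = 0.6401 A
Voltage across the parallel pair: V_p = I × R_p = 0.6401 × 25.25 = 16.16 V
R2 has V_p across it, so P = V_p²/R2.
P_R2 = (16.16)² / 27.0 = 9.677 W

9.68 W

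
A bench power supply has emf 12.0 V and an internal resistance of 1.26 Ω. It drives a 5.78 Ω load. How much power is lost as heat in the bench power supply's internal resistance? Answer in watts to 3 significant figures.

Internal loss is I²r, with I set by the total series resistance r+R.
I = ε / (r + R) = 12.0 / (1.26 + 5.78) = 1.705 A
P_int = I² r = (1.705)² × 1.26 = 3.661 W

3.66 W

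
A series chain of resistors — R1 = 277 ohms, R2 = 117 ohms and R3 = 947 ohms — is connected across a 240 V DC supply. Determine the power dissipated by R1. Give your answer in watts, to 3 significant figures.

Every series element carries the same I. Get I from the total resistance, then P = I² × R1.
R_total = 277 + 117 + 947 = 1341 Ω
I = V / R_total = 240 / 1341 = 0.1790 A
P_R1 = I² × R1 = (0.1790)² × 277 = 8.872 W

8.87 W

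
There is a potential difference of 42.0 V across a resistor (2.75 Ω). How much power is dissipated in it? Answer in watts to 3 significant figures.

We know the drop across the element and its resistance — P = V²/R, one step.
P = (42.0 V)² / 2.75 Ω = 641.5 W

641 W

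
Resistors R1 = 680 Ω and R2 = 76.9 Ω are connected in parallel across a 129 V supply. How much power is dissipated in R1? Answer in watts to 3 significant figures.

Every branch has 129 V across it, so for R1 the power is simply V²/R.
P_R1 = V² / R1 = (129)² / 680 Ω = 24.47 W

24.5 W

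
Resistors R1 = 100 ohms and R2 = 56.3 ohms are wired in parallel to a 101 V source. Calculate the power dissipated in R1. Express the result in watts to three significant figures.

Every branch has 101 V across it, so for R1 the power is simply V²/R.
P_R1 = V² / R1 = (101)² / 100 Ω = 102.0 W

102 W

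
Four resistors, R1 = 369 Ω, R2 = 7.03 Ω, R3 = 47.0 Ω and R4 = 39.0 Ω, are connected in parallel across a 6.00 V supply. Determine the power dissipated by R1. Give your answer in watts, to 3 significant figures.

Each parallel branch sees the full supply voltage, so P = V²/R applies directly to the target branch.
P_R1 = V² / R1 = (6.00)² / 369 Ω = 0.09756 W

0.0976 W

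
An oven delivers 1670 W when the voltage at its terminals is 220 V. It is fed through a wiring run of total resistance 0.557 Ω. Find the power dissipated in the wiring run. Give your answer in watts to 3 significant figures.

Only the current and the line resistance are needed for the I²R loss.
I = P / V = 1670 / 220 = 7.591 A through the wiring run.
P_line = I² R_line = (7.591)² × 0.557 = 32.10 W

32.1 W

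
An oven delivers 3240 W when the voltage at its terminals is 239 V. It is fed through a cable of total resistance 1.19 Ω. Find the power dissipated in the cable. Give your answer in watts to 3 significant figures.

219 W

Only the current and the line resistance are needed for the I²R loss.
I = P / V = 3240 / 239 = 13.56 A through the cable.
P_line = I² R_line = (13.56)² × 1.19 = 218.7 W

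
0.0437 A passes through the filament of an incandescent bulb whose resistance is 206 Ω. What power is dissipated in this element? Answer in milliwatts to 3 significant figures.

Current and resistance are given, so P = I²R is the direct form.
P = (0.04370 A)² × 206 Ω = 0.3934 W

393 mW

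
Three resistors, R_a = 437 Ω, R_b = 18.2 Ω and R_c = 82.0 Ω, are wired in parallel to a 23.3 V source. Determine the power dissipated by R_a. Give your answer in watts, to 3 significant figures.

1.24 W

The supply voltage appears across each parallel branch — just use P = V²/R_a.
P_R_a = V² / R_a = (23.3)² / 437 Ω = 1.242 W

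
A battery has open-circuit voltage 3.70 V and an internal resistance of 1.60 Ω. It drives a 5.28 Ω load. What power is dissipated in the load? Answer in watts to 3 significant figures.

1.53 W

Load and internal resistance form a series loop — compute the loop current, then the load power via I²R.
I = ε / (r + R) = 3.70 / (1.60 + 5.28) = 0.5378 A
P_load = I² R = (0.5378)² × 5.28 = 1.527 W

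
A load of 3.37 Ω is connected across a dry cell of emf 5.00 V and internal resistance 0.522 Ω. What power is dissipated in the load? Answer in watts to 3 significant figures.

Load and internal resistance form a series loop — compute the loop current, then the load power via I²R.
I = ε / (r + R) = 5.00 / (0.522 + 3.37) = 1.285 A
P_load = I² R = (1.285)² × 3.37 = 5.562 W

5.56 W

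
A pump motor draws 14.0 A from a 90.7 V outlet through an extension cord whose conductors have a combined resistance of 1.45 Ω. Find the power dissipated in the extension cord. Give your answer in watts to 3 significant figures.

284 W

Only the current and the line resistance are needed for the I²R loss.
The extension cord carries the full 14.0 A.
P_line = I² R_line = (14.00)² × 1.45 = 284.2 W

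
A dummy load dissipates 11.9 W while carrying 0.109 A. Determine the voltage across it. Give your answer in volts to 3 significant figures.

Inverting the appropriate power form: V = P / I.
V = 11.9 / 0.1090 = 109.2 V

109 V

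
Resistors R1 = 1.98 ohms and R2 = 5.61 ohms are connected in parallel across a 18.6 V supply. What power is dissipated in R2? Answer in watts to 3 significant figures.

Every branch has 18.6 V across it, so for R2 the power is simply V²/R.
P_R2 = V² / R2 = (18.6)² / 5.61 Ω = 61.67 W

61.7 W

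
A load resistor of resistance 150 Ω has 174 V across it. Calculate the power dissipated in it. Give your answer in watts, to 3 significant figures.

202 W

We know the drop across the element and its resistance — P = V²/R, one step.
P = (174 V)² / 150 Ω = 201.8 W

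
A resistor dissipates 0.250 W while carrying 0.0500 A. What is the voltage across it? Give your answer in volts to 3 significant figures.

5.00 V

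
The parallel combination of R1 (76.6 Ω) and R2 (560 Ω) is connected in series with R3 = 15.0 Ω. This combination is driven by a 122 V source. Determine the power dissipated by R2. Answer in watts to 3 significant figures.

Reduce the parallel combination to a single R_p; the circuit then becomes R_p in series with the remaining resistor.
R_p = (76.6×560)/(76.6+560) = 67.38 Ω
R_total = R_p + 15.0 = 67.38 + 15.0 = 82.38 Ω
I = V / R_total = 122 / 82.38 = 1.481 A
Voltage across the parallel pair: V_p = I × R_p = 1.481 × 67.38 = 99.79 V
Use P = V²/R for R2 with V = V_p.
P_R2 = (99.79)² / 560 = 17.78 W

17.8 W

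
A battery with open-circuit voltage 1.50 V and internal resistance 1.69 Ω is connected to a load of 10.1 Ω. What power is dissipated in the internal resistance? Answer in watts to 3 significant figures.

The internal resistance carries the same current as the load; P_int = I²r.
I = ε / (r + R) = 1.50 / (1.69 + 10.1) = 0.1272 A
P_int = I² r = (0.1272)² × 1.69 = 0.02736 W

0.0274 W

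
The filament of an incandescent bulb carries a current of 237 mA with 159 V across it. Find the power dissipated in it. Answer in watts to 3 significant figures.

37.7 W

V and I are known directly — P = V I, no intermediate step needed.
P = 159 V × 0.2370 A = 37.68 W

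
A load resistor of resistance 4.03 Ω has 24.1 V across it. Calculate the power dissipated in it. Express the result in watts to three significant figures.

With V across and R both known, P = V²/R gives the dissipation directly.
P = (24.1 V)² / 4.03 Ω = 144.1 W

144 W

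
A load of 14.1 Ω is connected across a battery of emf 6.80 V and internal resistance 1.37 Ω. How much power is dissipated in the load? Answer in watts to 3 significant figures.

Find the circuit current first, then P = I²R for the load (series elements share I).
I = ε / (r + R) = 6.80 / (1.37 + 14.1) = 0.4396 A
P_load = I² R = (0.4396)² × 14.1 = 2.724 W

2.72 W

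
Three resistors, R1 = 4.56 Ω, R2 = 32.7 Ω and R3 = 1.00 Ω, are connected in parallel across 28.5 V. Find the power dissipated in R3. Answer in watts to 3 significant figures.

Parallel branches share the same voltage; P = V²/R gives the branch power in one step.
P_R3 = V² / R3 = (28.5)² / 1.00 Ω = 812.2 W

812 W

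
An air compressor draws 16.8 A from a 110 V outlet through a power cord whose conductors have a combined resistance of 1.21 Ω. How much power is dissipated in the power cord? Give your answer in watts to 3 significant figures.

Only the current and the line resistance are needed for the I²R loss.
The power cord carries the full 16.8 A.
P_line = I² R_line = (16.80)² × 1.21 = 341.5 W

342 W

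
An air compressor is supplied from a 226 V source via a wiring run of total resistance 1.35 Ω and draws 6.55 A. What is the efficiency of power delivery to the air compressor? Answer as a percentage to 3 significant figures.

The wiring run carries the full 6.55 A.
P_line = I² R_line = (6.550)² × 1.35 = 57.92 W
P_source = V I = 226 × 6.550 = 1480 W; P_load = 1422 W
η = P_load / P_source = 1422 / 1480 = 0.9609

96.1 %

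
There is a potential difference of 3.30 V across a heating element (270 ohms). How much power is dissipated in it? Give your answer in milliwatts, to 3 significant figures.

40.3 mW

V and R are stated; P = V²/R avoids computing the current.
P = (3.30 V)² / 270 Ω = 0.04033 W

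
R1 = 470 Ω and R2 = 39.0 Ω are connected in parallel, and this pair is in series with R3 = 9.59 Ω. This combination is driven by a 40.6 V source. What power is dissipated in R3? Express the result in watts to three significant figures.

7.60 W

Collapse the R1‖R2 pair into one equivalent R_p; then R_p and R3 form a series string.
R_p = (470×39.0)/(470+39.0) = 36.01 Ω
R_total = R_p + 9.59 = 36.01 + 9.59 = 45.60 Ω
I = V / R_total = 40.6 / 45.60 = 0.8903 A
R3 is the series element, so its power is I²R.
P_R3 = (0.8903)² × 9.59 = 7.602 W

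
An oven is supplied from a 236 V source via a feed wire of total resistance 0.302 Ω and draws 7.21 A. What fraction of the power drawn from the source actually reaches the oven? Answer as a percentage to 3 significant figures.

99.1 %

The feed wire carries the full 7.21 A.
P_line = I² R_line = (7.210)² × 0.302 = 15.70 W
P_source = V I = 236 × 7.210 = 1702 W; P_load = 1686 W
η = P_load / P_source = 1686 / 1702 = 0.9908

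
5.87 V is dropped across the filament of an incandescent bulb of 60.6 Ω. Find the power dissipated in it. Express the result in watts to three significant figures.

0.569 W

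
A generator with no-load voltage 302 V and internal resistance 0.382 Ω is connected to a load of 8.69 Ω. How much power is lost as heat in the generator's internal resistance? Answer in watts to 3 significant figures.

423 W

The internal resistance carries the same current as the load; P_int = I²r.
I = ε / (r + R) = 302 / (0.382 + 8.69) = 33.29 A
P_int = I² r = (33.29)² × 0.382 = 423.3 W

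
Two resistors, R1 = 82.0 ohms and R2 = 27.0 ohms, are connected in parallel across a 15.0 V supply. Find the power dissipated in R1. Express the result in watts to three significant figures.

Parallel branches share the same voltage; P = V²/R gives the branch power in one step.
P_R1 = V² / R1 = (15.0)² / 82.0 Ω = 2.744 W

2.74 W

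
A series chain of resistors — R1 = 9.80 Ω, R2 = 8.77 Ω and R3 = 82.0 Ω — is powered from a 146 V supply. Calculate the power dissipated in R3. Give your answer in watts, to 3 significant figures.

Series elements share the same current, so find I first, then use P = I²R.
R_total = 9.80 + 8.77 + 82.0 = 100.6 Ω
I = V / R_total = 146 / 100.6 = 1.452 A
P_R3 = I² × R3 = (1.452)² × 82.0 = 172.8 W

173 W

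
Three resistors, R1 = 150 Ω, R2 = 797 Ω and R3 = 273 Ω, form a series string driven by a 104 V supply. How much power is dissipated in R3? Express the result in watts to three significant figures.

1.98 W

Series elements share the same current, so find I first, then use P = I²R.
R_total = 150 + 797 + 273 = 1220 Ω
I = V / R_total = 104 / 1220 = 0.08525 A
P_R3 = I² × R3 = (0.08525)² × 273 = 1.984 W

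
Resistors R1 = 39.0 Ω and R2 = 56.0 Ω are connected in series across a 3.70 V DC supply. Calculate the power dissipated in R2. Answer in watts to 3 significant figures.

Since the resistors are in series they all carry the loop current I = V/R_total; the power in any one is I²R.
R_total = 39.0 + 56.0 = 95.00 Ω
I = V / R_total = 3.70 / 95.00 = 0.03895 A
P_R2 = I² × R2 = (0.03895)² × 56.0 = 0.08495 W

0.0849 W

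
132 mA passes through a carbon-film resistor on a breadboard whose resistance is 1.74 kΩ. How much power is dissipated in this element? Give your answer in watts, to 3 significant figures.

30.3 W

Current and resistance are given, so P = I²R is the direct form.
P = (0.1320 A)² × 1740 Ω = 30.32 W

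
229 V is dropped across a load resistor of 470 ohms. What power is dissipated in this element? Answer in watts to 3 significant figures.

112 W

We know the drop across the element and its resistance — P = V²/R, one step.
P = (229 V)² / 470 Ω = 111.6 W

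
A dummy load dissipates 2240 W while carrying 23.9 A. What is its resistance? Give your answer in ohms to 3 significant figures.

The two known quantities fix the third via R = P / I².
R = 2240 / (23.90)² = 3.921 Ω

3.92 Ω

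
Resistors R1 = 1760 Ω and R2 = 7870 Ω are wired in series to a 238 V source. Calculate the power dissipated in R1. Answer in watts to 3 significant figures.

Since the resistors are in series they all carry the loop current I = V/R_total; the power in any one is I²R.
R_total = 1760 + 7870 = 9630 Ω
I = V / R_total = 238 / 9630 = 0.02471 A
P_R1 = I² × R1 = (0.02471)² × 1760 = 1.075 W

1.08 W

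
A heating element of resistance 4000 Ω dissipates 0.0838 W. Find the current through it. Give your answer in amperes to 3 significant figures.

0.00458 A

Inverting the appropriate power form: I = √(P / R).
I = √(0.0838 / 4000) = 0.004577 A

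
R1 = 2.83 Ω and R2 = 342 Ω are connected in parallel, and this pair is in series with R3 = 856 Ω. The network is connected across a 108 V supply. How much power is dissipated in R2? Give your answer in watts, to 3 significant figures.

Reduce the parallel combination to a single R_p; the circuit then becomes R_p in series with the remaining resistor.
R_p = (2.83×342)/(2.83+342) = 2.807 Ω
R_total = R_p + 856 = 2.807 + 856 = 858.8 Ω
I = V / R_total = 108 / 858.8 = 0.1258 A
Voltage across the parallel pair: V_p = I × R_p = 0.1258 × 2.807 = 0.3530 V
R2 has V_p across it, so P = V_p²/R2.
P_R2 = (0.3530)² / 342 = 0.0003643 W

0.000364 W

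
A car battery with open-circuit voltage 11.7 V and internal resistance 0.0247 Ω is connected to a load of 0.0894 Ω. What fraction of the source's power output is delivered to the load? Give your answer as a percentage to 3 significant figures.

The source delivers εI, of which I²R reaches the load and I²r is lost; since I is common, η = R/(R+r).
η = R / (R + r) = 0.0894 / (0.0894 + 0.0247) = 0.7835

78.4 %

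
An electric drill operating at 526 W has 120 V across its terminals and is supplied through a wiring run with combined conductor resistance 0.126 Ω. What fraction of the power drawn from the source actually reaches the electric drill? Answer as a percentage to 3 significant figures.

I = P / V = 526 / 120 = 4.383 A through the wiring run.
P_line = I² R_line = (4.383)² × 0.126 = 2.421 W
P_source = P_load + P_line = 526.0 + 2.421 = 528.4 W
η = P_load / P_source = 526.0 / 528.4 = 0.9954

99.5 %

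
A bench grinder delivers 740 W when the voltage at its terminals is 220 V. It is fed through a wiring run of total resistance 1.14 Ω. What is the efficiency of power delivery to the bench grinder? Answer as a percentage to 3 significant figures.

I = P / V = 740 / 220 = 3.364 A through the wiring run.
P_line = I² R_line = (3.364)² × 1.14 = 12.90 W
P_source = P_load + P_line = 740.0 + 12.90 = 752.9 W
η = P_load / P_source = 740.0 / 752.9 = 0.9829

98.3 %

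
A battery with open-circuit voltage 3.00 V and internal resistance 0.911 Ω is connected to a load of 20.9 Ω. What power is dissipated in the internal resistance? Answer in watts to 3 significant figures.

0.0172 W

Internal loss is I²r, with I set by the total series resistance r+R.
I = ε / (r + R) = 3.00 / (0.911 + 20.9) = 0.1375 A
P_int = I² r = (0.1375)² × 0.911 = 0.01723 W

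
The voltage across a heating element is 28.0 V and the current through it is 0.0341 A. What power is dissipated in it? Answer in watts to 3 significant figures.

0.955 W

With V and I both given, power follows immediately from P = V I.
P = 28.0 V × 0.03410 A = 0.9548 W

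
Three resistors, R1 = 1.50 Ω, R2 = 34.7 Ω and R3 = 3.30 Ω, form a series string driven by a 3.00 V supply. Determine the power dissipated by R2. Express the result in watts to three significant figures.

In a series string the same current flows through every resistor — find that current, then P = I²R for the one we want.
R_total = 1.50 + 34.7 + 3.30 = 39.50 Ω
I = V / R_total = 3.00 / 39.50 = 0.07595 A
P_R2 = I² × R2 = (0.07595)² × 34.7 = 0.2002 W

0.200 W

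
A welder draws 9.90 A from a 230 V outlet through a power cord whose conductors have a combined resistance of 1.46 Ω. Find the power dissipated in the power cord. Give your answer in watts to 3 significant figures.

143 W

Only the current and the line resistance are needed for the I²R loss.
The power cord carries the full 9.90 A.
P_line = I² R_line = (9.900)² × 1.46 = 143.1 W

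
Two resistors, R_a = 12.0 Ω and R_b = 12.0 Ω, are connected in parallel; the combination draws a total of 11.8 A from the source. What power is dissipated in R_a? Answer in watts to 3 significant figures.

418 W

Only the total current is stated, so first find the parallel equivalent to get the voltage across the combination.
1/R_eq = 1/12.0 + 1/12.0 ⇒ R_eq = 6.000 Ω
V = I_total × R_eq = 11.80 × 6.000 = 70.80 V
P_R_a = V² / R_a = (70.80)² / 12.0 = 417.7 W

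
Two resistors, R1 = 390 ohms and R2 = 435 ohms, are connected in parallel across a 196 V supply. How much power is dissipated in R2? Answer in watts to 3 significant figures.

R2 sits directly across the source, so P = V²/R with V = 196 V.
P_R2 = V² / R2 = (196)² / 435 Ω = 88.31 W

88.3 W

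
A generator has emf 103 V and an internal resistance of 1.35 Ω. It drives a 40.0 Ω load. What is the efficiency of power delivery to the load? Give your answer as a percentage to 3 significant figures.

96.7 %

Efficiency is P_load / P_total. With a series r and R sharing the same I, P = I²R for each, so η = R/(R+r).
η = R / (R + r) = 40.0 / (40.0 + 1.35) = 0.9674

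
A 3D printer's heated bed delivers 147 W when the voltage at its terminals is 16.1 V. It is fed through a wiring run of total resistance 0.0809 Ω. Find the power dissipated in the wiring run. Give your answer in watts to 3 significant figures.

6.74 W

The wiring run and load are in series, so the same current flows in both; the loss is I²R_line.
I = P / V = 147 / 16.1 = 9.130 A through the wiring run.
P_line = I² R_line = (9.130)² × 0.0809 = 6.744 W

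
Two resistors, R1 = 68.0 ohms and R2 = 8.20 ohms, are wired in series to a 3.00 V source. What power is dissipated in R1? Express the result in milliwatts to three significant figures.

105 mW

Every series element carries the same I. Get I from the total resistance, then P = I² × R1.
R_total = 68.0 + 8.20 = 76.20 Ω
I = V / R_total = 3.00 / 76.20 = 0.03937 A
P_R1 = I² × R1 = (0.03937)² × 68.0 = 0.1054 W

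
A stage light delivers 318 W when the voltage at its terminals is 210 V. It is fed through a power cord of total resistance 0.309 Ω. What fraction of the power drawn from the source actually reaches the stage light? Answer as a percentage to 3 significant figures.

99.8 %

I = P / V = 318 / 210 = 1.514 A through the power cord.
P_line = I² R_line = (1.514)² × 0.309 = 0.7086 W
P_source = P_load + P_line = 318.0 + 0.7086 = 318.7 W
η = P_load / P_source = 318.0 / 318.7 = 0.9978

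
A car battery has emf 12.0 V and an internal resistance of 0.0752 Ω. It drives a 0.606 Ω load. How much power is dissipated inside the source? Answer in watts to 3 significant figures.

r is in series with the load, so it carries the full circuit current — the loss in it is I²r.
I = ε / (r + R) = 12.0 / (0.0752 + 0.606) = 17.62 A
P_int = I² r = (17.62)² × 0.0752 = 23.34 W

23.3 W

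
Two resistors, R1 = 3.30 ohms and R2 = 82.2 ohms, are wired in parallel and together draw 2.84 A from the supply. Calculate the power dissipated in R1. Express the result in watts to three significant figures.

24.6 W

Parallel branches share V, not I — compute V via R_eq, then use V²/R for the target branch.
1/R_eq = 1/3.30 + 1/82.2 ⇒ R_eq = 3.173 Ω
V = I_total × R_eq = 2.840 × 3.173 = 9.010 V
P_R1 = V² / R1 = (9.010)² / 3.30 = 24.60 W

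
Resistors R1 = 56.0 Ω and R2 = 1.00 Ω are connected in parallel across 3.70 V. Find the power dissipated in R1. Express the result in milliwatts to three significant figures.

244 mW

Parallel branches share the same voltage; P = V²/R gives the branch power in one step.
P_R1 = V² / R1 = (3.70)² / 56.0 Ω = 0.2445 W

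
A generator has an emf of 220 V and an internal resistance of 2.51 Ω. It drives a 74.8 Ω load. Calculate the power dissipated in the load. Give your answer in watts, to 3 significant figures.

Find the circuit current first, then P = I²R for the load (series elements share I).
I = ε / (r + R) = 220 / (2.51 + 74.8) = 2.846 A
P_load = I² R = (2.846)² × 74.8 = 605.7 W

606 W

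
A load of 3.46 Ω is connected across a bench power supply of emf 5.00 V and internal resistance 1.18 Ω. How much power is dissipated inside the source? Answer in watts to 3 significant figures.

1.37 W

Internal loss is I²r, with I set by the total series resistance r+R.
I = ε / (r + R) = 5.00 / (1.18 + 3.46) = 1.078 A
P_int = I² r = (1.078)² × 1.18 = 1.370 W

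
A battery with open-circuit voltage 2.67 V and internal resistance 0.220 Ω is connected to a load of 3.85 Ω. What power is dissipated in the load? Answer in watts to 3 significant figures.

With r and R in series, I = ε/(r+R); the load dissipates I²R.
I = ε / (r + R) = 2.67 / (0.220 + 3.85) = 0.6560 A
P_load = I² R = (0.6560)² × 3.85 = 1.657 W

1.66 W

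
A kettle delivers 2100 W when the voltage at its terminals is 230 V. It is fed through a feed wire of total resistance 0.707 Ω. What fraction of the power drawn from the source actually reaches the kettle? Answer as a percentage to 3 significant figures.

97.3 %

I = P / V = 2100 / 230 = 9.130 A through the feed wire.
P_line = I² R_line = (9.130)² × 0.707 = 58.94 W
P_source = P_load + P_line = 2100 + 58.94 = 2159 W
η = P_load / P_source = 2100 / 2159 = 0.9727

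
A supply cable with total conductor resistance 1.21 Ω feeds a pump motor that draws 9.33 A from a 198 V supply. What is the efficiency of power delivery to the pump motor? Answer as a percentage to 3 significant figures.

The supply cable carries the full 9.33 A.
P_line = I² R_line = (9.330)² × 1.21 = 105.3 W
P_source = V I = 198 × 9.330 = 1847 W; P_load = 1742 W
η = P_load / P_source = 1742 / 1847 = 0.9430

94.3 %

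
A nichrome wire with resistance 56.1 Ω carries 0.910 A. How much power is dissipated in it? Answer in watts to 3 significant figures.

46.5 W

Knowing I and R, the power is just I²R — no need to find V first.
P = (0.9100 A)² × 56.1 Ω = 46.46 W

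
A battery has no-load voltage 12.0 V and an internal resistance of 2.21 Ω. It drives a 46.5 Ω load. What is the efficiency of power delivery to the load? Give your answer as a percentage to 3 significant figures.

95.5 %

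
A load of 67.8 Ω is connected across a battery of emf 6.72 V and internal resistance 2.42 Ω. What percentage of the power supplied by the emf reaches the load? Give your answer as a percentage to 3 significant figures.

Both r and R carry the same current, so the power split is just the resistance split: η = R/(R+r).
η = R / (R + r) = 67.8 / (67.8 + 2.42) = 0.9655

96.6 %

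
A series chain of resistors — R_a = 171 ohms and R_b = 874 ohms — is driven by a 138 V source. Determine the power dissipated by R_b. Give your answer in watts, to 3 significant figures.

In a series string the same current flows through every resistor — find that current, then P = I²R for the one we want.
R_total = 171 + 874 = 1045 Ω
I = V / R_total = 138 / 1045 = 0.1321 A
P_R_b = I² × R_b = (0.1321)² × 874 = 15.24 W

15.2 W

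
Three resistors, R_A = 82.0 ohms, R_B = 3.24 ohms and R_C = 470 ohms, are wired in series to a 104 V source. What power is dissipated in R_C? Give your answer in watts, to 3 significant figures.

Since the resistors are in series they all carry the loop current I = V/R_total; the power in any one is I²R.
R_total = 82.0 + 3.24 + 470 = 555.2 Ω
I = V / R_total = 104 / 555.2 = 0.1873 A
P_R_C = I² × R_C = (0.1873)² × 470 = 16.49 W

16.5 W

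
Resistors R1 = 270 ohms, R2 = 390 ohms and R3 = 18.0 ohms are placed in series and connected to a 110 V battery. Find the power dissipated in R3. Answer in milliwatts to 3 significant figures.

Every series element carries the same I. Get I from the total resistance, then P = I² × R3.
R_total = 270 + 390 + 18.0 = 678.0 Ω
I = V / R_total = 110 / 678.0 = 0.1622 A
P_R3 = I² × R3 = (0.1622)² × 18.0 = 0.4738 W

474 mW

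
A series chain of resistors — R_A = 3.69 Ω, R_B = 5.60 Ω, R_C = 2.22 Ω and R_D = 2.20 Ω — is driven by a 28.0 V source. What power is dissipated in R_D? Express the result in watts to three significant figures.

9.18 W

The current is common to all series resistors; compute it, then apply P = I²R for the target.
R_total = 3.69 + 5.60 + 2.22 + 2.20 = 13.71 Ω
I = V / R_total = 28.0 / 13.71 = 2.042 A
P_R_D = I² × R_D = (2.042)² × 2.20 = 9.176 W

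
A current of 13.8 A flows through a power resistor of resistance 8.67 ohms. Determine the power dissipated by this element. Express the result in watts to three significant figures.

1650 W

Knowing I and R, the power is just I²R — no need to find V first.
P = (13.80 A)² × 8.67 Ω = 1651 W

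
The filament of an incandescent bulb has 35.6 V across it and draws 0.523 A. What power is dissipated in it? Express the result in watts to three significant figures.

Since both terminal voltage and current are stated, P = V I gives the power in one step.
P = 35.6 V × 0.5230 A = 18.62 W

18.6 W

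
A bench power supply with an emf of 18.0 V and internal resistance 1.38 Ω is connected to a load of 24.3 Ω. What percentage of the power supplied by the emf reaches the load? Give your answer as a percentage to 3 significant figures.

The source delivers εI, of which I²R reaches the load and I²r is lost; since I is common, η = R/(R+r).
η = R / (R + r) = 24.3 / (24.3 + 1.38) = 0.9463

94.6 %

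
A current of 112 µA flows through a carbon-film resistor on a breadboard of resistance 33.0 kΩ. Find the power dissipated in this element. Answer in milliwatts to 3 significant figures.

0.414 mW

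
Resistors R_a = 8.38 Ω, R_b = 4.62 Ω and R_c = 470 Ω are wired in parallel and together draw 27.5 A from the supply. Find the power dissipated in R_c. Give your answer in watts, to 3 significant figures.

Only the total current is stated, so first find the parallel equivalent to get the voltage across the combination.
1/R_eq = 1/8.38 + 1/4.62 + 1/470 ⇒ R_eq = 2.959 Ω
V = I_total × R_eq = 27.50 × 2.959 = 81.38 V
P_R_c = V² / R_c = (81.38)² / 470 = 14.09 W

14.1 W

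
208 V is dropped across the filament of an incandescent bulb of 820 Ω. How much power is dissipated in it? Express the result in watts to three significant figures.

52.8 W

With V across and R both known, P = V²/R gives the dissipation directly.
P = (208 V)² / 820 Ω = 52.76 W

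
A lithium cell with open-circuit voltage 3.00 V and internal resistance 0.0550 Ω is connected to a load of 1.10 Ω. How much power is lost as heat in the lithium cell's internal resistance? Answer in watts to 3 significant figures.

The source's internal resistance is just another series element carrying I; its dissipation is I²r.
I = ε / (r + R) = 3.00 / (0.0550 + 1.10) = 2.597 A
P_int = I² r = (2.597)² × 0.0550 = 0.3711 W

0.371 W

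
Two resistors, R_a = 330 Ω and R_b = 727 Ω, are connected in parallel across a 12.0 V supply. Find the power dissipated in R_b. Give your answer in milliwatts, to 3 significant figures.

Every branch has 12.0 V across it, so for R_b the power is simply V²/R.
P_R_b = V² / R_b = (12.0)² / 727 Ω = 0.1981 W

198 mW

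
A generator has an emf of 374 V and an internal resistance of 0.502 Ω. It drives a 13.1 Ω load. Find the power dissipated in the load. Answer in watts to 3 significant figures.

Load and internal resistance form a series loop — compute the loop current, then the load power via I²R.
I = ε / (r + R) = 374 / (0.502 + 13.1) = 27.50 A
P_load = I² R = (27.50)² × 13.1 = 9904 W

9900 W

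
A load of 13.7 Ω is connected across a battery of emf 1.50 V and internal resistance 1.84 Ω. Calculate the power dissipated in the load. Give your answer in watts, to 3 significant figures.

The internal resistance and the load are in series, so the same I flows through both; get I from ε/(r+R), then I²R for the load.
I = ε / (r + R) = 1.50 / (1.84 + 13.7) = 0.09653 A
P_load = I² R = (0.09653)² × 13.7 = 0.1276 W

0.128 W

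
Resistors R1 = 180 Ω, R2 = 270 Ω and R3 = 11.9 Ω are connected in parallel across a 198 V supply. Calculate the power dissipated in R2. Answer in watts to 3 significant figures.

145 W

The supply voltage appears across each parallel branch — just use P = V²/R2.
P_R2 = V² / R2 = (198)² / 270 Ω = 145.2 W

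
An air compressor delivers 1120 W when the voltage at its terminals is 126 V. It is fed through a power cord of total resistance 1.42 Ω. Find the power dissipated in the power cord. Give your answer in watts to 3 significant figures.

Only the current and the line resistance are needed for the I²R loss.
I = P / V = 1120 / 126 = 8.889 A through the power cord.
P_line = I² R_line = (8.889)² × 1.42 = 112.2 W

112 W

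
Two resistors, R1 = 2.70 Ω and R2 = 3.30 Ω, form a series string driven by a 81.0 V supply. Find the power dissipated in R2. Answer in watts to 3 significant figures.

601 W

The current is common to all series resistors; compute it, then apply P = I²R for the target.
R_total = 2.70 + 3.30 = 6.000 Ω
I = V / R_total = 81.0 / 6.000 = 13.50 A
P_R2 = I² × R2 = (13.50)² × 3.30 = 601.4 W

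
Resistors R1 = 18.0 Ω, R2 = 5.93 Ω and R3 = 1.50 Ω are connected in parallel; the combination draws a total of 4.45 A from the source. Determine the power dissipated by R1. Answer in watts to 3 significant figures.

Parallel branches share V, not I — compute V via R_eq, then use V²/R for the target branch.
1/R_eq = 1/18.0 + 1/5.93 + 1/1.50 ⇒ R_eq = 1.123 Ω
V = I_total × R_eq = 4.450 × 1.123 = 4.995 V
P_R1 = V² / R1 = (4.995)² / 18.0 = 1.386 W

1.39 W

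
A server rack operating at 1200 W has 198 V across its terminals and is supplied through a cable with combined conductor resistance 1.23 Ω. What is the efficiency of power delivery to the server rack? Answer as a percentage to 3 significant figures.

I = P / V = 1200 / 198 = 6.061 A through the cable.
P_line = I² R_line = (6.061)² × 1.23 = 45.18 W
P_source = P_load + P_line = 1200 + 45.18 = 1245 W
η = P_load / P_source = 1200 / 1245 = 0.9637

96.4 %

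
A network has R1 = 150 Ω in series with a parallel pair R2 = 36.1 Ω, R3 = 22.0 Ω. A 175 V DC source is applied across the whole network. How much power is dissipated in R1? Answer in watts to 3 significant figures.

Reduce the parallel pair to R_p first; the network is then a simple series string.
R_p = (36.1×22.0)/(36.1+22.0) = 13.67 Ω
R_total = 150 + 13.67 = 163.7 Ω
I = V / R_total = 175 / 163.7 = 1.069 A
The full supply current passes through R1: P = I²R.
P_R1 = (1.069)² × 150 = 171.5 W

171 W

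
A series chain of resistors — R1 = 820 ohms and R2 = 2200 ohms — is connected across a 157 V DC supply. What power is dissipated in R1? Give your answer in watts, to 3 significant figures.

Since the resistors are in series they all carry the loop current I = V/R_total; the power in any one is I²R.
R_total = 820 + 2200 = 3020 Ω
I = V / R_total = 157 / 3020 = 0.05199 A
P_R1 = I² × R1 = (0.05199)² × 820 = 2.216 W

2.22 W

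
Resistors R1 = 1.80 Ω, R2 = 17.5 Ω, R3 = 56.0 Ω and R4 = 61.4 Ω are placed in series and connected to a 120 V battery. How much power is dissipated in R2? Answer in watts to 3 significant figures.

13.5 W

Series elements share the same current, so find I first, then use P = I²R.
R_total = 1.80 + 17.5 + 56.0 + 61.4 = 136.7 Ω
I = V / R_total = 120 / 136.7 = 0.8778 A
P_R2 = I² × R2 = (0.8778)² × 17.5 = 13.49 W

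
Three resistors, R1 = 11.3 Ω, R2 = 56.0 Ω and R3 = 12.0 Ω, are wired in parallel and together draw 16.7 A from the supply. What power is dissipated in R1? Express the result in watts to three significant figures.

686 W

The branches share the same voltage, but only the total current is given — find V from the equivalent resistance first.
1/R_eq = 1/11.3 + 1/56.0 + 1/12.0 ⇒ R_eq = 5.272 Ω
V = I_total × R_eq = 16.70 × 5.272 = 88.04 V
P_R1 = V² / R1 = (88.04)² / 11.3 = 685.9 W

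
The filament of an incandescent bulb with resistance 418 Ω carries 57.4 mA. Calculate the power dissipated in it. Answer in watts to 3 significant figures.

1.38 W

With I and R stated, P = I²R applies in one step.
P = (0.05740 A)² × 418 Ω = 1.377 W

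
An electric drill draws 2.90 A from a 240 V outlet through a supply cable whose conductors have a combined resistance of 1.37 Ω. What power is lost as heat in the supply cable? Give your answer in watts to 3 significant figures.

The supply cable and load are in series, so the same current flows in both; the loss is I²R_line.
The supply cable carries the full 2.90 A.
P_line = I² R_line = (2.900)² × 1.37 = 11.52 W

11.5 W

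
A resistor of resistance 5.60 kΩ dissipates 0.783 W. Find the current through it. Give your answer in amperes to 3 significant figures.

0.0118 A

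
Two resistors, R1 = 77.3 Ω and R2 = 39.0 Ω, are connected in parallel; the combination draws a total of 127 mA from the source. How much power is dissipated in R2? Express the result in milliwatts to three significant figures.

Parallel branches share V, not I — compute V via R_eq, then use V²/R for the target branch.
1/R_eq = 1/77.3 + 1/39.0 ⇒ R_eq = 25.92 Ω
V = I_total × R_eq = 0.1270 × 25.92 = 3.292 V
P_R2 = V² / R2 = (3.292)² / 39.0 = 0.2779 W

278 mW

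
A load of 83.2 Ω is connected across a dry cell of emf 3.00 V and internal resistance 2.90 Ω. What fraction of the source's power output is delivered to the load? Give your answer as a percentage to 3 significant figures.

96.6 %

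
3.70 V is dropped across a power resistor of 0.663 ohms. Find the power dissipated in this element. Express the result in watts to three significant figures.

20.6 W

We know the drop across the element and its resistance — P = V²/R, one step.
P = (3.70 V)² / 0.663 Ω = 20.65 W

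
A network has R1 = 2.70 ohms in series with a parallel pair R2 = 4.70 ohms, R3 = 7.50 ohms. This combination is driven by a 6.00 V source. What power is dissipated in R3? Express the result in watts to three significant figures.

Replace R2 and R3 with their parallel equivalent so the circuit becomes R1 in series with R_p.
R_p = (4.70×7.50)/(4.70+7.50) = 2.889 Ω
R_total = 2.70 + 2.889 = 5.589 Ω
I = V / R_total = 6.00 / 5.589 = 1.073 A
Voltage across the parallel pair: V_p = I × R_p = 1.073 × 2.889 = 3.102 V
R3 is across V_p, so use P = V²/R for that branch.
P_R3 = (3.102)² / 7.50 = 1.283 W

1.28 W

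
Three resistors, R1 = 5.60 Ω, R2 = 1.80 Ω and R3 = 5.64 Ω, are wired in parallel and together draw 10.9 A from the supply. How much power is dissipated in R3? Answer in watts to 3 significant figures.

The branches share the same voltage, but only the total current is given — find V from the equivalent resistance first.
1/R_eq = 1/5.60 + 1/1.80 + 1/5.64 ⇒ R_eq = 1.097 Ω
V = I_total × R_eq = 10.90 × 1.097 = 11.96 V
P_R3 = V² / R3 = (11.96)² / 5.64 = 25.36 W

25.4 W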